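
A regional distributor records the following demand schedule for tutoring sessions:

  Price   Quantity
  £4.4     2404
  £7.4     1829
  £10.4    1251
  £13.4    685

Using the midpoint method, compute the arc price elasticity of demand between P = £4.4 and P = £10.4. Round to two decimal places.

At P = 4.4, Q = 2404; at P = 10.4, Q = 1251.
ΔQ = -1153, ΔP = 6.0. Midpoints: P̄ = 7.40, Q̄ = 1827.5.
ε = (ΔQ/ΔP)(P̄/Q̄) = (-1153/6.0)(7.40/1827.5).

-0.78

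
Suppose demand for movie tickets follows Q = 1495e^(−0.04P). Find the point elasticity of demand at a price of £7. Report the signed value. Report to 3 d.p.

At P = 7, Q = 1129.897.
dQ/dP = −0.04·1495e^(−0.04P) = −0.04Q = -45.196.
ε = (dQ/dP)(P/Q) = (-45.196)(7/1129.897).

-0.280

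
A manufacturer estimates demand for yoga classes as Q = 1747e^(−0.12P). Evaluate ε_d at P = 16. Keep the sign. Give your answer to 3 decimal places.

-1.920

At P = 16, Q = 256.122.
dQ/dP = −0.12·1747e^(−0.12P) = −0.12Q = -30.735.
ε = (dQ/dP)(P/Q) = (-30.735)(16/256.122).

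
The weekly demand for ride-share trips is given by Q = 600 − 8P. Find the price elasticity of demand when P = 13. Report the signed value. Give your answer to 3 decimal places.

At P = 13, Q = 496.
dQ/dP = −8.
ε = (dQ/dP)(P/Q) = (-8)(13/496).
|ε| < 1, so demand is inelastic at this price.

-0.210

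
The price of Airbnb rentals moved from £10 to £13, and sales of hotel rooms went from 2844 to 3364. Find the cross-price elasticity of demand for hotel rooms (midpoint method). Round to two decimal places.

0.64

ΔQ_x = 3364 − 2844 = 520; ΔP_y = 13 − 10 = 3.
Midpoints: P̄_y = 11.50, Q̄_x = 3104.0.
ε_xy = (ΔQ_x/ΔP_y)(P̄_y/Q̄_x) = (520/3)(11.50/3104.0).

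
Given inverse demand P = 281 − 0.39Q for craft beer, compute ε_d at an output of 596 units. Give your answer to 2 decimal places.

-0.21

At Q = 596, P = 281 − 0.39(596) = 48.56.
dP/dQ = −0.39, so dQ/dP = 1/(−0.39) = -2.564.
ε = (dQ/dP)(P/Q) = (-2.564)(48.56/596).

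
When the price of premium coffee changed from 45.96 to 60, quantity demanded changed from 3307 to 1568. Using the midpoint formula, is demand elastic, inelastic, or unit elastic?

Arc ε ≈ -2.692.
|ε| = 2.69 > 1.

elastic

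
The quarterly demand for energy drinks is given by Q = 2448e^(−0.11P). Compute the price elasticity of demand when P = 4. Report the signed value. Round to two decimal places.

-0.44

At P = 4, Q = 1576.601.
dQ/dP = −0.11·2448e^(−0.11P) = −0.11Q = -173.426.
ε = (dQ/dP)(P/Q) = (-173.426)(4/1576.601).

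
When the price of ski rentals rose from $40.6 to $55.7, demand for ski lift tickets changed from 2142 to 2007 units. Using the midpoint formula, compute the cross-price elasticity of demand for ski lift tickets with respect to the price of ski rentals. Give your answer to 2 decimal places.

-0.21

ΔQ_x = 2007 − 2142 = -135; ΔP_y = 55.7 − 40.6 = 15.1.
Midpoints: P̄_y = 48.15, Q̄_x = 2074.5.
ε_xy = (ΔQ_x/ΔP_y)(P̄_y/Q̄_x) = (-135/15.1)(48.15/2074.5).
ε_xy < 0, so the goods are complements.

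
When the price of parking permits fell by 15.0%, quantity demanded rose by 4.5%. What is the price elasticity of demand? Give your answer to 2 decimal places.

ε = %ΔQ / %ΔP = (4.5)/(-15.0) = -0.300.

-0.30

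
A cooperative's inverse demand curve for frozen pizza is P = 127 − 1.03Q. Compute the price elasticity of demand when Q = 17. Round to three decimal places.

At Q = 17, P = 127 − 1.03(17) = 109.49.
dP/dQ = −1.03, so dQ/dP = 1/(−1.03) = -0.971.
ε = (dQ/dP)(P/Q) = (-0.971)(109.49/17).

-6.253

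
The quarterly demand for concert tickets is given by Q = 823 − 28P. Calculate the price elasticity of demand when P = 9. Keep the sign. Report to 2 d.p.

At P = 9, Q = 571.
dQ/dP = −28.
ε = (dQ/dP)(P/Q) = (-28)(9/571).

-0.44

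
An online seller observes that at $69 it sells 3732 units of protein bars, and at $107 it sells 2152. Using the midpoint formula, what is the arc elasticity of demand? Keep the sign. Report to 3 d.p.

ΔQ = 2152 − 3732 = -1580; ΔP = 107 − 69 = 38.
Midpoints: P̄ = 88.00, Q̄ = 2942.0.
ε = (ΔQ/ΔP)(P̄/Q̄) = (-1580/38)(88.00/2942.0).

-1.244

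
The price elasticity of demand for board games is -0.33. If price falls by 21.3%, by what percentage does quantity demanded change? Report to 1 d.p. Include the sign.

%ΔQ ≈ ε × %ΔP = (-0.33)(-21.3%) = 7.03%.

7.0%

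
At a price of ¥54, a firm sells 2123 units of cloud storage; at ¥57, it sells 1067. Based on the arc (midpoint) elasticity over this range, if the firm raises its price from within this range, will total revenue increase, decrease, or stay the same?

Arc ε = (-1056/3)(55.50/1595.0) ≈ -12.248.
|ε| = 12.25 > 1, so demand is elastic. A price rise therefore reduces total revenue.

decrease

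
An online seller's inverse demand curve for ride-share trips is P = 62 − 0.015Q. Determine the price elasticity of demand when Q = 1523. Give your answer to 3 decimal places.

At Q = 1523, P = 62 − 0.015(1523) = 39.16.
dP/dQ = −0.015, so dQ/dP = 1/(−0.015) = -66.667.
ε = (dQ/dP)(P/Q) = (-66.667)(39.16/1523).

-1.714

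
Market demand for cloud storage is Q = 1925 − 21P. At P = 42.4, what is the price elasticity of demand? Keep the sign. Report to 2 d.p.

-0.86

At P = 42.4, Q = 1034.600.
dQ/dP = −21.
ε = (dQ/dP)(P/Q) = (-21)(42.4/1034.600).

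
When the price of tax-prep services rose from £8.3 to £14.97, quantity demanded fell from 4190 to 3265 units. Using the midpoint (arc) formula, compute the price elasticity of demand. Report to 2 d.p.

-0.43

ΔQ = 3265 − 4190 = -925; ΔP = 14.97 − 8.3 = 6.67.
Midpoints: P̄ = 11.64, Q̄ = 3727.5.
ε = (ΔQ/ΔP)(P̄/Q̄) = (-925/6.67)(11.64/3727.5).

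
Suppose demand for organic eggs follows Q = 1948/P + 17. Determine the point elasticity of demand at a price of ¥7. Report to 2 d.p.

At P = 7, Q = 295.286.
dQ/dP = −1948/P² = -39.755.
ε = (dQ/dP)(P/Q) = (-39.755)(7/295.286).

-0.94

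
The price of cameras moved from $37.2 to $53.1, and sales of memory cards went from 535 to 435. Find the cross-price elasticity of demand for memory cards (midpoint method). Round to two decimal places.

-0.59

ΔQ_x = 435 − 535 = -100; ΔP_y = 53.1 − 37.2 = 15.9.
Midpoints: P̄_y = 45.15, Q̄_x = 485.0.
ε_xy = (ΔQ_x/ΔP_y)(P̄_y/Q̄_x) = (-100/15.9)(45.15/485.0).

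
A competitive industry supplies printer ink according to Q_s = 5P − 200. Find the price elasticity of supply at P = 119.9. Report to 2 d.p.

At P = 119.9, Q_s = 399.50.
dQ_s/dP = 5.
ε_s = (dQ_s/dP)(P/Q_s) = (5)(119.9/399.50).

1.50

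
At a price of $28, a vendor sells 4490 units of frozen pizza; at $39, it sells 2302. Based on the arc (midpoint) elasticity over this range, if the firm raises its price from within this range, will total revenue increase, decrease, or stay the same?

decrease

Arc ε = (-2188/11)(33.50/3396.0) ≈ -1.962.
|ε| = 1.96 > 1, so demand is elastic. A price rise therefore reduces total revenue.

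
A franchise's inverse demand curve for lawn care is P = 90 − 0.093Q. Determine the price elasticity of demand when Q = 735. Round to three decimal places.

-0.317

At Q = 735, P = 90 − 0.093(735) = 21.64.
dP/dQ = −0.093, so dQ/dP = 1/(−0.093) = -10.753.
ε = (dQ/dP)(P/Q) = (-10.753)(21.64/735).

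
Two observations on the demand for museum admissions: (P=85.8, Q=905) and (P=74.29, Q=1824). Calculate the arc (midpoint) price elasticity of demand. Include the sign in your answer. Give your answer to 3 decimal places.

-4.684

ΔQ = 1824 − 905 = 919; ΔP = 74.29 − 85.8 = -11.51.
Midpoints: P̄ = 80.05, Q̄ = 1364.5.
ε = (ΔQ/ΔP)(P̄/Q̄) = (919/-11.51)(80.05/1364.5).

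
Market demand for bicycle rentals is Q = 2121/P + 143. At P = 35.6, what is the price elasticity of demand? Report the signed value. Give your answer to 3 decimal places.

-0.294

At P = 35.6, Q = 202.579.
dQ/dP = −2121/P² = -1.674.
ε = (dQ/dP)(P/Q) = (-1.674)(35.6/202.579).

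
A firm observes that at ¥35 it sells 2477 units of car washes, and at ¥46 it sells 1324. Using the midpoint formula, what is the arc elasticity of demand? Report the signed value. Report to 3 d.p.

-2.234

ΔQ = 1324 − 2477 = -1153; ΔP = 46 − 35 = 11.
Midpoints: P̄ = 40.50, Q̄ = 1900.5.
ε = (ΔQ/ΔP)(P̄/Q̄) = (-1153/11)(40.50/1900.5).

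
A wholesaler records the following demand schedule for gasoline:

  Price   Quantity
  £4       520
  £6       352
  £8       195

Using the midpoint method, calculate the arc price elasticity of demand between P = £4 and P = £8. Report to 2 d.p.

At P = 4, Q = 520; at P = 8, Q = 195.
ΔQ = -325, ΔP = 4. Midpoints: P̄ = 6.00, Q̄ = 357.5.
ε = (ΔQ/ΔP)(P̄/Q̄) = (-325/4)(6.00/357.5).

-1.36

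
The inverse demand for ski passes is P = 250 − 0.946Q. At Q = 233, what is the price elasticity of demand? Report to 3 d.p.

-0.134

At Q = 233, P = 250 − 0.946(233) = 29.58.
dP/dQ = −0.946, so dQ/dP = 1/(−0.946) = -1.057.
ε = (dQ/dP)(P/Q) = (-1.057)(29.58/233).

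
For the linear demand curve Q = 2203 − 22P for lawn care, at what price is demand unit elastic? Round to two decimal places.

For linear demand Q = a − bP, ε = −bP/(a − bP). |ε| = 1 when bP = a − bP, i.e. P = a/(2b).
P = 2203/(2·22) = 2203/44 = 50.0682.

50.07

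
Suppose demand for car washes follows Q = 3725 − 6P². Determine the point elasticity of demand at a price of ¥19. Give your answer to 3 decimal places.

At P = 19, Q = 1559.
dQ/dP = −12P = -228.
ε = (dQ/dP)(P/Q) = (-228)(19/1559).

-2.779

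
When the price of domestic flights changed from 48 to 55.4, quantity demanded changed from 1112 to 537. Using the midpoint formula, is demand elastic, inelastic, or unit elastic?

Arc ε ≈ -4.872.
|ε| = 4.87 > 1.

elastic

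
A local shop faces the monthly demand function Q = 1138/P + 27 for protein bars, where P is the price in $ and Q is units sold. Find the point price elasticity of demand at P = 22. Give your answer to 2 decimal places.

At P = 22, Q = 78.727.
dQ/dP = −1138/P² = -2.351.
ε = (dQ/dP)(P/Q) = (-2.351)(22/78.727).
|ε| < 1, so demand is inelastic at this price.

-0.66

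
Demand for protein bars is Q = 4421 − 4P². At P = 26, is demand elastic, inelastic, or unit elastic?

Q = 1717, dQ/dP = -208.
ε = (dQ/dP)(P/Q) ≈ -3.150.
|ε| = 3.15 > 1.

elastic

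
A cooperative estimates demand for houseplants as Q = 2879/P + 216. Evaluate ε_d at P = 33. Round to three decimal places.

At P = 33, Q = 303.242.
dQ/dP = −2879/P² = -2.644.
ε = (dQ/dP)(P/Q) = (-2.644)(33/303.242).
|ε| < 1, so demand is inelastic at this price.

-0.288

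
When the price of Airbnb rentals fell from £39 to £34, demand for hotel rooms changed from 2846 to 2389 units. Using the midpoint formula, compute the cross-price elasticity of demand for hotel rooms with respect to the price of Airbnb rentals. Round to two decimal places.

1.27

ΔQ_x = 2389 − 2846 = -457; ΔP_y = 34 − 39 = -5.
Midpoints: P̄_y = 36.50, Q̄_x = 2617.5.
ε_xy = (ΔQ_x/ΔP_y)(P̄_y/Q̄_x) = (-457/-5)(36.50/2617.5).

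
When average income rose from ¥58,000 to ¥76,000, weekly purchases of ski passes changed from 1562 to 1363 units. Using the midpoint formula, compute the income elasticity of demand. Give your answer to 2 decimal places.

-0.51

ΔQ = -199, ΔI = 18000. Midpoints: Ī = 67,000, Q̄ = 1462.5.
ε_I = (ΔQ/ΔI)(Ī/Q̄) = (-199/18000)(67000/1462.5).
ε_I < 0, so the good is inferior.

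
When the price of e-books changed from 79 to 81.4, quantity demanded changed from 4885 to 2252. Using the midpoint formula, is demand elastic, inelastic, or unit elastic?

elastic

Arc ε ≈ -24.656.
|ε| = 24.66 > 1.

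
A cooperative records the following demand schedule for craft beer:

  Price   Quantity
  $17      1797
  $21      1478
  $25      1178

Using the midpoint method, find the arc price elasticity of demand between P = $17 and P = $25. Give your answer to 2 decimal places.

-1.09

At P = 17, Q = 1797; at P = 25, Q = 1178.
ΔQ = -619, ΔP = 8. Midpoints: P̄ = 21.00, Q̄ = 1487.5.
ε = (ΔQ/ΔP)(P̄/Q̄) = (-619/8)(21.00/1487.5).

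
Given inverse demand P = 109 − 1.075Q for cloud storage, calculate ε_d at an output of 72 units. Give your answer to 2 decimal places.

-0.41

At Q = 72, P = 109 − 1.075(72) = 31.60.
dP/dQ = −1.075, so dQ/dP = 1/(−1.075) = -0.930.
ε = (dQ/dP)(P/Q) = (-0.930)(31.60/72).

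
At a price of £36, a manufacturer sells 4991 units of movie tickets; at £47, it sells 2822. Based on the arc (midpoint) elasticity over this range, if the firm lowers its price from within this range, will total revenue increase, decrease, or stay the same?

increase

Arc ε = (-2169/11)(41.50/3906.5) ≈ -2.095.
|ε| = 2.09 > 1, so demand is elastic. A price cut therefore raises total revenue.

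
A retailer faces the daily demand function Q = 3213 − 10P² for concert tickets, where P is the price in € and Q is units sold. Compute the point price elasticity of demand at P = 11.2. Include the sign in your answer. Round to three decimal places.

At P = 11.2, Q = 1958.600.
dQ/dP = −20P = -224.
ε = (dQ/dP)(P/Q) = (-224)(11.2/1958.600).
|ε| > 1, so demand is elastic at this price.

-1.281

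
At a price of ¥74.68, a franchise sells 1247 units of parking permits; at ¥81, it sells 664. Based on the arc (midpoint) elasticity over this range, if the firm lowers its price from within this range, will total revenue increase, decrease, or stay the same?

increase

Arc ε = (-583/6.32)(77.84/955.5) ≈ -7.515.
|ε| = 7.51 > 1, so demand is elastic. A price cut therefore raises total revenue.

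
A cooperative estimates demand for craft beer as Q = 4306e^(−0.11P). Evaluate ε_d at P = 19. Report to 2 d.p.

-2.09

At P = 19, Q = 532.597.
dQ/dP = −0.11·4306e^(−0.11P) = −0.11Q = -58.586.
ε = (dQ/dP)(P/Q) = (-58.586)(19/532.597).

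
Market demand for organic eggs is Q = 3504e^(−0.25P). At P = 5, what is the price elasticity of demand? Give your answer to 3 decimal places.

At P = 5, Q = 1003.913.
dQ/dP = −0.25·3504e^(−0.25P) = −0.25Q = -250.978.
ε = (dQ/dP)(P/Q) = (-250.978)(5/1003.913).

-1.250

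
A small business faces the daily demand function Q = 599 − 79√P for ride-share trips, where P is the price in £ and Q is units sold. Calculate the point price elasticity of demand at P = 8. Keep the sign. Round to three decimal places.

-0.297

At P = 8, Q = 375.554.
dQ/dP = −79/(2√P) = -13.965.
ε = (dQ/dP)(P/Q) = (-13.965)(8/375.554).
|ε| < 1, so demand is inelastic at this price.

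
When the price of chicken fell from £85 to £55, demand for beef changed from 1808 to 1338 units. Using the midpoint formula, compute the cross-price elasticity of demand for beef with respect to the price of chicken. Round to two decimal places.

0.70

ΔQ_x = 1338 − 1808 = -470; ΔP_y = 55 − 85 = -30.
Midpoints: P̄_y = 70.00, Q̄_x = 1573.0.
ε_xy = (ΔQ_x/ΔP_y)(P̄_y/Q̄_x) = (-470/-30)(70.00/1573.0).
ε_xy > 0, so the goods are substitutes.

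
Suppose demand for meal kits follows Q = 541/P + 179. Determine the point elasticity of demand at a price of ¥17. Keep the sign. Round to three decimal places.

At P = 17, Q = 210.824.
dQ/dP = −541/P² = -1.872.
ε = (dQ/dP)(P/Q) = (-1.872)(17/210.824).

-0.151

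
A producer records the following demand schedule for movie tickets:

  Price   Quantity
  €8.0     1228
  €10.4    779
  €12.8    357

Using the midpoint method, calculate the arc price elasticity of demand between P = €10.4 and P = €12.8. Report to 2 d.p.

At P = 10.4, Q = 779; at P = 12.8, Q = 357.
ΔQ = -422, ΔP = 2.4. Midpoints: P̄ = 11.60, Q̄ = 568.0.
ε = (ΔQ/ΔP)(P̄/Q̄) = (-422/2.4)(11.60/568.0).

-3.59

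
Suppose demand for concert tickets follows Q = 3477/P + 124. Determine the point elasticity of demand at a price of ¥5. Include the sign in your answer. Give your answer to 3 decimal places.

At P = 5, Q = 819.400.
dQ/dP = −3477/P² = -139.080.
ε = (dQ/dP)(P/Q) = (-139.080)(5/819.400).

-0.849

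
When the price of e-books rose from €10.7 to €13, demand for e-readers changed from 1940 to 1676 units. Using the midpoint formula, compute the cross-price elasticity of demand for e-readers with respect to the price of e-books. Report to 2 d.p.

-0.75

ΔQ_x = 1676 − 1940 = -264; ΔP_y = 13 − 10.7 = 2.3.
Midpoints: P̄_y = 11.85, Q̄_x = 1808.0.
ε_xy = (ΔQ_x/ΔP_y)(P̄_y/Q̄_x) = (-264/2.3)(11.85/1808.0).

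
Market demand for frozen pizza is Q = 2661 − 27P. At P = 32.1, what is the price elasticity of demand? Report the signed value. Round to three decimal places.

At P = 32.1, Q = 1794.300.
dQ/dP = −27.
ε = (dQ/dP)(P/Q) = (-27)(32.1/1794.300).

-0.483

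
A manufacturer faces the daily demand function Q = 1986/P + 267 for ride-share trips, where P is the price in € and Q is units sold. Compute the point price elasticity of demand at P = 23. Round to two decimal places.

-0.24

At P = 23, Q = 353.348.
dQ/dP = −1986/P² = -3.754.
ε = (dQ/dP)(P/Q) = (-3.754)(23/353.348).
|ε| < 1, so demand is inelastic at this price.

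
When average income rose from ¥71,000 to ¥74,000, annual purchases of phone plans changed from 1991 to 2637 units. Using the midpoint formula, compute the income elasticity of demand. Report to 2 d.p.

ΔQ = 646, ΔI = 3000. Midpoints: Ī = 72,500, Q̄ = 2314.0.
ε_I = (ΔQ/ΔI)(Ī/Q̄) = (646/3000)(72500/2314.0).

6.75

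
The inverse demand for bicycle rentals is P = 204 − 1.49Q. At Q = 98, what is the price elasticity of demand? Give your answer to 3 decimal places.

-0.397

At Q = 98, P = 204 − 1.49(98) = 57.98.
dP/dQ = −1.49, so dQ/dP = 1/(−1.49) = -0.671.
ε = (dQ/dP)(P/Q) = (-0.671)(57.98/98).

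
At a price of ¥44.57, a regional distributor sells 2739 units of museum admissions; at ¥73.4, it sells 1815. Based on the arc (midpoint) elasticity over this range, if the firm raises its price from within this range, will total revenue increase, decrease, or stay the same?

Arc ε = (-924/28.83)(58.98/2277.0) ≈ -0.830.
|ε| = 0.83 < 1, so demand is inelastic. A price rise therefore raises total revenue.

increase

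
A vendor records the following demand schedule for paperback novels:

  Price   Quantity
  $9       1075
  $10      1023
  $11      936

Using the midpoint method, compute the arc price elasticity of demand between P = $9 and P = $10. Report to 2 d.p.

-0.47

At P = 9, Q = 1075; at P = 10, Q = 1023.
ΔQ = -52, ΔP = 1. Midpoints: P̄ = 9.50, Q̄ = 1049.0.
ε = (ΔQ/ΔP)(P̄/Q̄) = (-52/1)(9.50/1049.0).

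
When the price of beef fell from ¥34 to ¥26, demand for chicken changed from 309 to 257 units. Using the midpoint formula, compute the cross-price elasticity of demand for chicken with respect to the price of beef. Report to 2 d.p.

ΔQ_x = 257 − 309 = -52; ΔP_y = 26 − 34 = -8.
Midpoints: P̄_y = 30.00, Q̄_x = 283.0.
ε_xy = (ΔQ_x/ΔP_y)(P̄_y/Q̄_x) = (-52/-8)(30.00/283.0).
ε_xy > 0, so the goods are substitutes.

0.69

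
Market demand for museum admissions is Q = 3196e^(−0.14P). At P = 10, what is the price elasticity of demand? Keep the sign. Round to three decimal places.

-1.400

At P = 10, Q = 788.124.
dQ/dP = −0.14·3196e^(−0.14P) = −0.14Q = -110.337.
ε = (dQ/dP)(P/Q) = (-110.337)(10/788.124).
|ε| > 1, so demand is elastic at this price.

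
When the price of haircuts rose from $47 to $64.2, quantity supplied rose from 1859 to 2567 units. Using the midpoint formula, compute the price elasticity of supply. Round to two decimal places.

ΔQ = 2567 − 1859 = 708; ΔP = 64.2 − 47 = 17.2.
Midpoints: P̄ = 55.60, Q̄ = 2213.0.
ε_s = (ΔQ/ΔP)(P̄/Q̄) = (708/17.2)(55.60/2213.0).

1.03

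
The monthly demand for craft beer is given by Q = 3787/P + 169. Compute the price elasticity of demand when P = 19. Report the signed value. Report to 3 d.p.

At P = 19, Q = 368.316.
dQ/dP = −3787/P² = -10.490.
ε = (dQ/dP)(P/Q) = (-10.490)(19/368.316).

-0.541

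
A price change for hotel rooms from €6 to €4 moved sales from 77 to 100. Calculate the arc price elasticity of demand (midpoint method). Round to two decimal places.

ΔQ = 100 − 77 = 23; ΔP = 4 − 6 = -2.
Midpoints: P̄ = 5.00, Q̄ = 88.5.
ε = (ΔQ/ΔP)(P̄/Q̄) = (23/-2)(5.00/88.5).

-0.65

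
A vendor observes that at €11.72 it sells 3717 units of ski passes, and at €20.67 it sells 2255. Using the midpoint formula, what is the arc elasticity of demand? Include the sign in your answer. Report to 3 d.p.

-0.886

ΔQ = 2255 − 3717 = -1462; ΔP = 20.67 − 11.72 = 8.95.
Midpoints: P̄ = 16.20, Q̄ = 2986.0.
ε = (ΔQ/ΔP)(P̄/Q̄) = (-1462/8.95)(16.20/2986.0).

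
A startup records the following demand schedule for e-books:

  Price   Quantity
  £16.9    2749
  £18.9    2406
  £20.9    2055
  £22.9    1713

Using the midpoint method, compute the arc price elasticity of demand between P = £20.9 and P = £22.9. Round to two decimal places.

At P = 20.9, Q = 2055; at P = 22.9, Q = 1713.
ΔQ = -342, ΔP = 2.0. Midpoints: P̄ = 21.90, Q̄ = 1884.0.
ε = (ΔQ/ΔP)(P̄/Q̄) = (-342/2.0)(21.90/1884.0).

-1.99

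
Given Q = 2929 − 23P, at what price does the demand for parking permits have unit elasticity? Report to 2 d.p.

63.67

For linear demand Q = a − bP, ε = −bP/(a − bP). |ε| = 1 when bP = a − bP, i.e. P = a/(2b).
P = 2929/(2·23) = 2929/46 = 63.6739.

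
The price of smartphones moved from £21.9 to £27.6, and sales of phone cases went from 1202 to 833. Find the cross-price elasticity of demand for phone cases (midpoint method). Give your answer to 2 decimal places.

-1.57

ΔQ_x = 833 − 1202 = -369; ΔP_y = 27.6 − 21.9 = 5.7.
Midpoints: P̄_y = 24.75, Q̄_x = 1017.5.
ε_xy = (ΔQ_x/ΔP_y)(P̄_y/Q̄_x) = (-369/5.7)(24.75/1017.5).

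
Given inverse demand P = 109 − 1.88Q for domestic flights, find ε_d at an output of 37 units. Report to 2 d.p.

-0.57

At Q = 37, P = 109 − 1.88(37) = 39.44.
dP/dQ = −1.88, so dQ/dP = 1/(−1.88) = -0.532.
ε = (dQ/dP)(P/Q) = (-0.532)(39.44/37).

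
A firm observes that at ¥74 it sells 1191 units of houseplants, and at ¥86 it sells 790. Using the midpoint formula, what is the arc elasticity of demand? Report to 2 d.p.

ΔQ = 790 − 1191 = -401; ΔP = 86 − 74 = 12.
Midpoints: P̄ = 80.00, Q̄ = 990.5.
ε = (ΔQ/ΔP)(P̄/Q̄) = (-401/12)(80.00/990.5).

-2.70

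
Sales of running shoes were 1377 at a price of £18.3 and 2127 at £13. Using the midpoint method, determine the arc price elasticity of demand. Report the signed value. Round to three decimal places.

ΔQ = 2127 − 1377 = 750; ΔP = 13 − 18.3 = -5.3.
Midpoints: P̄ = 15.65, Q̄ = 1752.0.
ε = (ΔQ/ΔP)(P̄/Q̄) = (750/-5.3)(15.65/1752.0).

-1.264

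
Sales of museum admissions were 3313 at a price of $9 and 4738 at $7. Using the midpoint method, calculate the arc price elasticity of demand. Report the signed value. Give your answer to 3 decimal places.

ΔQ = 4738 − 3313 = 1425; ΔP = 7 − 9 = -2.
Midpoints: P̄ = 8.00, Q̄ = 4025.5.
ε = (ΔQ/ΔP)(P̄/Q̄) = (1425/-2)(8.00/4025.5).

-1.416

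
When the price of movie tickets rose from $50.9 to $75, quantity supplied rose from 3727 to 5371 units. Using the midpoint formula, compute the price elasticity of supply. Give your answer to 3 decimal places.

ΔQ = 5371 − 3727 = 1644; ΔP = 75 − 50.9 = 24.1.
Midpoints: P̄ = 62.95, Q̄ = 4549.0.
ε_s = (ΔQ/ΔP)(P̄/Q̄) = (1644/24.1)(62.95/4549.0).

0.944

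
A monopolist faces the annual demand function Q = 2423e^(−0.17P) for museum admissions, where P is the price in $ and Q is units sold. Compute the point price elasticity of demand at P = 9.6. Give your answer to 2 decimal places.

At P = 9.6, Q = 473.789.
dQ/dP = −0.17·2423e^(−0.17P) = −0.17Q = -80.544.
ε = (dQ/dP)(P/Q) = (-80.544)(9.6/473.789).
|ε| > 1, so demand is elastic at this price.

-1.63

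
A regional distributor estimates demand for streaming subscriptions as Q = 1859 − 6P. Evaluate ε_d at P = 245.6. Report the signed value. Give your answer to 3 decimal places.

-3.824

At P = 245.6, Q = 385.400.
dQ/dP = −6.
ε = (dQ/dP)(P/Q) = (-6)(245.6/385.400).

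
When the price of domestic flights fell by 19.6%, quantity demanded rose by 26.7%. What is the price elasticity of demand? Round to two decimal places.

-1.36

ε = %ΔQ / %ΔP = (26.7)/(-19.6) = -1.362.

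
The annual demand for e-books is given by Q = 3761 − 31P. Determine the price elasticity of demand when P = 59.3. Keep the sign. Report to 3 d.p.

At P = 59.3, Q = 1922.700.
dQ/dP = −31.
ε = (dQ/dP)(P/Q) = (-31)(59.3/1922.700).
|ε| < 1, so demand is inelastic at this price.

-0.956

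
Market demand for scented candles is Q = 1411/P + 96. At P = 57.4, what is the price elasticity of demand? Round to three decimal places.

-0.204

At P = 57.4, Q = 120.582.
dQ/dP = −1411/P² = -0.428.
ε = (dQ/dP)(P/Q) = (-0.428)(57.4/120.582).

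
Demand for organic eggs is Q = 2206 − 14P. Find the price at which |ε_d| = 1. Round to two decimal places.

For linear demand Q = a − bP, ε = −bP/(a − bP). |ε| = 1 when bP = a − bP, i.e. P = a/(2b).
P = 2206/(2·14) = 2206/28 = 78.7857.

78.79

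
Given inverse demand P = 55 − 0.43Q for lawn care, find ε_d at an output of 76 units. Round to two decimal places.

-0.68

At Q = 76, P = 55 − 0.43(76) = 22.32.
dP/dQ = −0.43, so dQ/dP = 1/(−0.43) = -2.326.
ε = (dQ/dP)(P/Q) = (-2.326)(22.32/76).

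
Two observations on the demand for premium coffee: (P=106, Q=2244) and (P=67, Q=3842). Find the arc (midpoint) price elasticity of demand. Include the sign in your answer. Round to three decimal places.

ΔQ = 3842 − 2244 = 1598; ΔP = 67 − 106 = -39.
Midpoints: P̄ = 86.50, Q̄ = 3043.0.
ε = (ΔQ/ΔP)(P̄/Q̄) = (1598/-39)(86.50/3043.0).

-1.165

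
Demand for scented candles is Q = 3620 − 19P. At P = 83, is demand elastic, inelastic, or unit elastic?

inelastic

Q = 2043, dQ/dP = -19.
ε = (dQ/dP)(P/Q) ≈ -0.772.
|ε| = 0.77 < 1.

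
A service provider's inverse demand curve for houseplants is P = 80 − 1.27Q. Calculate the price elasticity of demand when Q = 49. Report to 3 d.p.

-0.286

At Q = 49, P = 80 − 1.27(49) = 17.77.
dP/dQ = −1.27, so dQ/dP = 1/(−1.27) = -0.787.
ε = (dQ/dP)(P/Q) = (-0.787)(17.77/49).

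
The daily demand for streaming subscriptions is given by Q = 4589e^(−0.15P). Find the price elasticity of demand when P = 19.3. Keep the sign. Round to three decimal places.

At P = 19.3, Q = 253.767.
dQ/dP = −0.15·4589e^(−0.15P) = −0.15Q = -38.065.
ε = (dQ/dP)(P/Q) = (-38.065)(19.3/253.767).
|ε| > 1, so demand is elastic at this price.

-2.895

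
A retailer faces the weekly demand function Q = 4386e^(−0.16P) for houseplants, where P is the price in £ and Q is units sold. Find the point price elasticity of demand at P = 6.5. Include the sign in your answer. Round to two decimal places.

-1.04

At P = 6.5, Q = 1550.252.
dQ/dP = −0.16·4386e^(−0.16P) = −0.16Q = -248.040.
ε = (dQ/dP)(P/Q) = (-248.040)(6.5/1550.252).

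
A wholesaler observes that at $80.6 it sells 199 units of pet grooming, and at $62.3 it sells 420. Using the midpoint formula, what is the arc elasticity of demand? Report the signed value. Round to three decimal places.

-2.788

ΔQ = 420 − 199 = 221; ΔP = 62.3 − 80.6 = -18.3.
Midpoints: P̄ = 71.45, Q̄ = 309.5.
ε = (ΔQ/ΔP)(P̄/Q̄) = (221/-18.3)(71.45/309.5).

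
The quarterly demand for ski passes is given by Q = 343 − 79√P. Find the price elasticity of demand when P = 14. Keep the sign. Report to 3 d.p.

-3.117

At P = 14, Q = 47.409.
dQ/dP = −79/(2√P) = -10.557.
ε = (dQ/dP)(P/Q) = (-10.557)(14/47.409).
|ε| > 1, so demand is elastic at this price.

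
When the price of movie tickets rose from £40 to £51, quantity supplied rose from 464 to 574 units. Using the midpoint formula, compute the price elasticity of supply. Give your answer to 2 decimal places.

ΔQ = 574 − 464 = 110; ΔP = 51 − 40 = 11.
Midpoints: P̄ = 45.50, Q̄ = 519.0.
ε_s = (ΔQ/ΔP)(P̄/Q̄) = (110/11)(45.50/519.0).

0.88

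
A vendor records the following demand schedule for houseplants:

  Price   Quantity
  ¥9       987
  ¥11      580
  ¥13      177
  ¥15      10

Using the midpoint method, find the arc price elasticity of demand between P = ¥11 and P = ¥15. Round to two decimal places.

-6.28

At P = 11, Q = 580; at P = 15, Q = 10.
ΔQ = -570, ΔP = 4. Midpoints: P̄ = 13.00, Q̄ = 295.0.
ε = (ΔQ/ΔP)(P̄/Q̄) = (-570/4)(13.00/295.0).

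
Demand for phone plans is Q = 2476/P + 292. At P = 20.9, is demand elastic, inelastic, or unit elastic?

Q = 410.469, dQ/dP = -5.668.
ε = (dQ/dP)(P/Q) ≈ -0.289.
|ε| = 0.29 < 1.

inelastic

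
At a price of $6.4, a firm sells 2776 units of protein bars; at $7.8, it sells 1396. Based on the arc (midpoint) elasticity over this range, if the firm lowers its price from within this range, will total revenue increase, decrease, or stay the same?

Arc ε = (-1380/1.4)(7.10/2086.0) ≈ -3.355.
|ε| = 3.36 > 1, so demand is elastic. A price cut therefore raises total revenue.

increase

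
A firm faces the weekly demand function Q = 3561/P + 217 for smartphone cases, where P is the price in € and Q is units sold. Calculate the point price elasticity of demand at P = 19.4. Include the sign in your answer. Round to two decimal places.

At P = 19.4, Q = 400.557.
dQ/dP = −3561/P² = -9.462.
ε = (dQ/dP)(P/Q) = (-9.462)(19.4/400.557).
|ε| < 1, so demand is inelastic at this price.

-0.46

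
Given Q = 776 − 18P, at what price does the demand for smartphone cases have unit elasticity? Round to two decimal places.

21.56

For linear demand Q = a − bP, ε = −bP/(a − bP). |ε| = 1 when bP = a − bP, i.e. P = a/(2b).
P = 776/(2·18) = 776/36 = 21.5556.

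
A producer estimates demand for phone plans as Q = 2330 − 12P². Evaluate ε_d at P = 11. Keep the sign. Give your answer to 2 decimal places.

-3.31

At P = 11, Q = 878.
dQ/dP = −24P = -264.
ε = (dQ/dP)(P/Q) = (-264)(11/878).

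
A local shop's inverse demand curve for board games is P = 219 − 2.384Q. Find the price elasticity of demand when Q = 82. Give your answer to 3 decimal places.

-0.120

At Q = 82, P = 219 − 2.384(82) = 23.51.
dP/dQ = −2.384, so dQ/dP = 1/(−2.384) = -0.419.
ε = (dQ/dP)(P/Q) = (-0.419)(23.51/82).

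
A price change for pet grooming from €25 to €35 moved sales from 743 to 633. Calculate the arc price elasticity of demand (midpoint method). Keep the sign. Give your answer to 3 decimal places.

ΔQ = 633 − 743 = -110; ΔP = 35 − 25 = 10.
Midpoints: P̄ = 30.00, Q̄ = 688.0.
ε = (ΔQ/ΔP)(P̄/Q̄) = (-110/10)(30.00/688.0).

-0.480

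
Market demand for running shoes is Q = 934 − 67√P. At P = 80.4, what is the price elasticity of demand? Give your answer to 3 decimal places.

At P = 80.4, Q = 333.237.
dQ/dP = −67/(2√P) = -3.736.
ε = (dQ/dP)(P/Q) = (-3.736)(80.4/333.237).

-0.901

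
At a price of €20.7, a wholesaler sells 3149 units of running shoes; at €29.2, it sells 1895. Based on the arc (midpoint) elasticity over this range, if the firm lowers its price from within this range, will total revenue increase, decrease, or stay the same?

increase

Arc ε = (-1254/8.5)(24.95/2522.0) ≈ -1.459.
|ε| = 1.46 > 1, so demand is elastic. A price cut therefore raises total revenue.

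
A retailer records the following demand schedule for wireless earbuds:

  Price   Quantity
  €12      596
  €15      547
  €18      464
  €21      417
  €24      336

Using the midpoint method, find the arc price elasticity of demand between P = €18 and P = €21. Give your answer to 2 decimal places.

At P = 18, Q = 464; at P = 21, Q = 417.
ΔQ = -47, ΔP = 3. Midpoints: P̄ = 19.50, Q̄ = 440.5.
ε = (ΔQ/ΔP)(P̄/Q̄) = (-47/3)(19.50/440.5).

-0.69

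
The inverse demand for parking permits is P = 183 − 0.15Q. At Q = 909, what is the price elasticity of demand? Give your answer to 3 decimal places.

-0.342

At Q = 909, P = 183 − 0.15(909) = 46.65.
dP/dQ = −0.15, so dQ/dP = 1/(−0.15) = -6.667.
ε = (dQ/dP)(P/Q) = (-6.667)(46.65/909).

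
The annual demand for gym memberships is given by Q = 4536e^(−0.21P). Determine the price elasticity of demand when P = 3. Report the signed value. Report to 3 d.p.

At P = 3, Q = 2415.836.
dQ/dP = −0.21·4536e^(−0.21P) = −0.21Q = -507.326.
ε = (dQ/dP)(P/Q) = (-507.326)(3/2415.836).
|ε| < 1, so demand is inelastic at this price.

-0.630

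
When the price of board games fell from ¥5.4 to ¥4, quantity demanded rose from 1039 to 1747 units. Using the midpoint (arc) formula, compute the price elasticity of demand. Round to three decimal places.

ΔQ = 1747 − 1039 = 708; ΔP = 4 − 5.4 = -1.4.
Midpoints: P̄ = 4.70, Q̄ = 1393.0.
ε = (ΔQ/ΔP)(P̄/Q̄) = (708/-1.4)(4.70/1393.0).

-1.706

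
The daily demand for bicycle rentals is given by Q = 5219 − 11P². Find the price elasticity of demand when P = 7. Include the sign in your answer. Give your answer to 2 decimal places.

At P = 7, Q = 4680.
dQ/dP = −22P = -154.
ε = (dQ/dP)(P/Q) = (-154)(7/4680).

-0.23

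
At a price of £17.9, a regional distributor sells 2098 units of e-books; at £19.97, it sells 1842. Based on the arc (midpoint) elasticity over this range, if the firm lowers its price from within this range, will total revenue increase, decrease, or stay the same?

increase

Arc ε = (-256/2.07)(18.93/1970.0) ≈ -1.189.
|ε| = 1.19 > 1, so demand is elastic. A price cut therefore raises total revenue.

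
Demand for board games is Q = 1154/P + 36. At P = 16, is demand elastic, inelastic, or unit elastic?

Q = 108.125, dQ/dP = -4.508.
ε = (dQ/dP)(P/Q) ≈ -0.667.
|ε| = 0.67 < 1.

inelastic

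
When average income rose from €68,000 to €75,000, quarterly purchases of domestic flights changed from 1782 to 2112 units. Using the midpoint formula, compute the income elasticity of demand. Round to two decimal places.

1.73

ΔQ = 330, ΔI = 7000. Midpoints: Ī = 71,500, Q̄ = 1947.0.
ε_I = (ΔQ/ΔI)(Ī/Q̄) = (330/7000)(71500/1947.0).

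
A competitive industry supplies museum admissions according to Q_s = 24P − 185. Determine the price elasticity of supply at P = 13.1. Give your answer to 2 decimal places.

2.43

At P = 13.1, Q_s = 129.40.
dQ_s/dP = 24.
ε_s = (dQ_s/dP)(P/Q_s) = (24)(13.1/129.40).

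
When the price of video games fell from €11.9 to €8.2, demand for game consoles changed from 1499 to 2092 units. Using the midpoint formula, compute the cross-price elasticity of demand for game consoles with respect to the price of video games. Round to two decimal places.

-0.90

ΔQ_x = 2092 − 1499 = 593; ΔP_y = 8.2 − 11.9 = -3.7.
Midpoints: P̄_y = 10.05, Q̄_x = 1795.5.
ε_xy = (ΔQ_x/ΔP_y)(P̄_y/Q̄_x) = (593/-3.7)(10.05/1795.5).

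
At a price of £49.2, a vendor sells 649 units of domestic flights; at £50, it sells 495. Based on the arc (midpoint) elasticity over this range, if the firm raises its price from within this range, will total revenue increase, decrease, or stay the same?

Arc ε = (-154/0.8)(49.60/572.0) ≈ -16.692.
|ε| = 16.69 > 1, so demand is elastic. A price rise therefore reduces total revenue.

decrease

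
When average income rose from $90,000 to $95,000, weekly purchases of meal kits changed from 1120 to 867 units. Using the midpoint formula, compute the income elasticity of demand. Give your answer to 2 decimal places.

-4.71

ΔQ = -253, ΔI = 5000. Midpoints: Ī = 92,500, Q̄ = 993.5.
ε_I = (ΔQ/ΔI)(Ī/Q̄) = (-253/5000)(92500/993.5).
ε_I < 0, so the good is inferior.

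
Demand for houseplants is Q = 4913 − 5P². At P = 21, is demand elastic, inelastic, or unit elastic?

Q = 2708, dQ/dP = -210.
ε = (dQ/dP)(P/Q) ≈ -1.629.
|ε| = 1.63 > 1.

elastic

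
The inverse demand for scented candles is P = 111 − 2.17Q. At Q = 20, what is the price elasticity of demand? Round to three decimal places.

At Q = 20, P = 111 − 2.17(20) = 67.60.
dP/dQ = −2.17, so dQ/dP = 1/(−2.17) = -0.461.
ε = (dQ/dP)(P/Q) = (-0.461)(67.60/20).

-1.558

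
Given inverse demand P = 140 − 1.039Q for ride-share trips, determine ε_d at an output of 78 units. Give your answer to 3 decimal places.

-0.727

At Q = 78, P = 140 − 1.039(78) = 58.96.
dP/dQ = −1.039, so dQ/dP = 1/(−1.039) = -0.962.
ε = (dQ/dP)(P/Q) = (-0.962)(58.96/78).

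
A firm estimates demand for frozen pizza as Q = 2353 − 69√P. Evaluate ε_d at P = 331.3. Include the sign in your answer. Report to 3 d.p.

-0.572

At P = 331.3, Q = 1097.086.
dQ/dP = −69/(2√P) = -1.895.
ε = (dQ/dP)(P/Q) = (-1.895)(331.3/1097.086).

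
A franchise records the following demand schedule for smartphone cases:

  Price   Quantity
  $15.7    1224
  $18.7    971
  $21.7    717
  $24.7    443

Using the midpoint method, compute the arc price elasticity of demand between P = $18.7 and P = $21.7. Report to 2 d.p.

At P = 18.7, Q = 971; at P = 21.7, Q = 717.
ΔQ = -254, ΔP = 3.0. Midpoints: P̄ = 20.20, Q̄ = 844.0.
ε = (ΔQ/ΔP)(P̄/Q̄) = (-254/3.0)(20.20/844.0).

-2.03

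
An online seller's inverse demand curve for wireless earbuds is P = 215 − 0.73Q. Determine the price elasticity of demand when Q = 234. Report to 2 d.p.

At Q = 234, P = 215 − 0.73(234) = 44.18.
dP/dQ = −0.73, so dQ/dP = 1/(−0.73) = -1.370.
ε = (dQ/dP)(P/Q) = (-1.370)(44.18/234).

-0.26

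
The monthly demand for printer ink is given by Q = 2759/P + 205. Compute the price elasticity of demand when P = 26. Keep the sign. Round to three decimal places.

-0.341

At P = 26, Q = 311.115.
dQ/dP = −2759/P² = -4.081.
ε = (dQ/dP)(P/Q) = (-4.081)(26/311.115).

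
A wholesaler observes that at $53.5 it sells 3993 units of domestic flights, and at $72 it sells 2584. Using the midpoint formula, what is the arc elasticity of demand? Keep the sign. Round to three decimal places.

ΔQ = 2584 − 3993 = -1409; ΔP = 72 − 53.5 = 18.5.
Midpoints: P̄ = 62.75, Q̄ = 3288.5.
ε = (ΔQ/ΔP)(P̄/Q̄) = (-1409/18.5)(62.75/3288.5).

-1.453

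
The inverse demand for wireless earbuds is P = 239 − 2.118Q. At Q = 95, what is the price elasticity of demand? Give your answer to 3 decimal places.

At Q = 95, P = 239 − 2.118(95) = 37.79.
dP/dQ = −2.118, so dQ/dP = 1/(−2.118) = -0.472.
ε = (dQ/dP)(P/Q) = (-0.472)(37.79/95).

-0.188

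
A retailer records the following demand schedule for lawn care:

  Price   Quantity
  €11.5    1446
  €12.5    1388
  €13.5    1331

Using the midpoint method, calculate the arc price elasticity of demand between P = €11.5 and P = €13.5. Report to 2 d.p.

At P = 11.5, Q = 1446; at P = 13.5, Q = 1331.
ΔQ = -115, ΔP = 2.0. Midpoints: P̄ = 12.50, Q̄ = 1388.5.
ε = (ΔQ/ΔP)(P̄/Q̄) = (-115/2.0)(12.50/1388.5).

-0.52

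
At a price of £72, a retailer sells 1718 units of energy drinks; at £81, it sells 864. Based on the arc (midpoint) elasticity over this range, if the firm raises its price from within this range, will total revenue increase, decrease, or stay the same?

Arc ε = (-854/9)(76.50/1291.0) ≈ -5.623.
|ε| = 5.62 > 1, so demand is elastic. A price rise therefore reduces total revenue.

decrease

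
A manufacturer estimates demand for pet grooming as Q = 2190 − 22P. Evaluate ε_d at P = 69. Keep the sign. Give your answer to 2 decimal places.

At P = 69, Q = 672.
dQ/dP = −22.
ε = (dQ/dP)(P/Q) = (-22)(69/672).

-2.26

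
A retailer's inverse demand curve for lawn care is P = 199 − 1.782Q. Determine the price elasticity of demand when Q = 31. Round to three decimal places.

-2.602

At Q = 31, P = 199 − 1.782(31) = 143.76.
dP/dQ = −1.782, so dQ/dP = 1/(−1.782) = -0.561.
ε = (dQ/dP)(P/Q) = (-0.561)(143.76/31).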